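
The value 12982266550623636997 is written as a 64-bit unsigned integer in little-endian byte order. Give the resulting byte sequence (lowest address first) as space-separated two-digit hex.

05 8E 5B 11 A5 46 2A B4

12982266550623636997 in hexadecimal, padded to 64 bits, is 0xB42A46A5115B8E05.
Split into bytes (most-significant first): B4 2A 46 A5 11 5B 8E 05.
Little-endian stores the least-significant byte at the lowest address.
So at ascending addresses the bytes are 05 8E 5B 11 A5 46 2A B4.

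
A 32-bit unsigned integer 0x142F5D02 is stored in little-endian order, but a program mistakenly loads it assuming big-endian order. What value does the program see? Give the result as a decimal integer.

39661332

Stored little-endian, the bytes at ascending addresses are 02 5D 2F 14.
Read back as big-endian, the last byte is least significant, giving 0x025D2F14.
0x025D2F14 = 39661332.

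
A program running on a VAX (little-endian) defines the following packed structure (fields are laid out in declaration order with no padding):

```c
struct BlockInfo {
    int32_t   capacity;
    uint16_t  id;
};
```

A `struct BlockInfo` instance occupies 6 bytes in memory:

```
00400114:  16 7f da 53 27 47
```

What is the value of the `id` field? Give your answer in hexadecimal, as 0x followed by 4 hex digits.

0x4727

`id` follows `capacity` (4 bytes), so it starts at byte offset 4 and occupies 2 bytes.
Bytes at offsets 4..5: 27 47.
Little-endian stores the least-significant byte at the lowest address.
Reassemble most-significant byte first: 47 27 → 0x4727.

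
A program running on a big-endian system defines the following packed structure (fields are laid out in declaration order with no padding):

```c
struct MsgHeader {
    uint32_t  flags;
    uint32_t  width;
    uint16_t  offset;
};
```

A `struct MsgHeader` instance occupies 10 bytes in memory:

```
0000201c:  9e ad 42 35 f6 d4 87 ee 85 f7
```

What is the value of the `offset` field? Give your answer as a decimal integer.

`offset` follows `flags` (4 B), `width` (4 B), so it starts at offset 4 + 4 = 8 and occupies 2 bytes.
Bytes at offsets 8..9: 85 F7.
Big-endian stores the most-significant byte at the lowest address.
The bytes are already most-significant first: 0x85F7.
0x85F7 = 34295.

34295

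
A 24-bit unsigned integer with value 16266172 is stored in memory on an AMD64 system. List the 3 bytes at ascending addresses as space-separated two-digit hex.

BC 33 F8

16266172 in hexadecimal, padded to 24 bits, is 0xF833BC.
Split into bytes (most-significant first): F8 33 BC.
Little-endian stores the least-significant byte at the lowest address.
So at ascending addresses the bytes are BC 33 F8.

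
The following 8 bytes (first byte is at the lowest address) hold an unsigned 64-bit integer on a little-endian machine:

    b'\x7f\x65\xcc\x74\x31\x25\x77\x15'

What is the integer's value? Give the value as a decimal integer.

Little-endian stores the least-significant byte at the lowest address.
Reassemble most-significant byte first: 15 77 25 31 74 CC 65 7F → 0x1577253174CC657F.
0x1577253174CC657F = 1546745891368232319.

1546745891368232319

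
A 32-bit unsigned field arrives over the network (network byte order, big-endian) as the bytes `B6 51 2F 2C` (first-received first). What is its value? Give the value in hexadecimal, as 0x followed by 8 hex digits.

0xB6512F2C

Big-endian stores the most-significant byte at the lowest address.
The bytes are already most-significant first: 0xB6512F2C.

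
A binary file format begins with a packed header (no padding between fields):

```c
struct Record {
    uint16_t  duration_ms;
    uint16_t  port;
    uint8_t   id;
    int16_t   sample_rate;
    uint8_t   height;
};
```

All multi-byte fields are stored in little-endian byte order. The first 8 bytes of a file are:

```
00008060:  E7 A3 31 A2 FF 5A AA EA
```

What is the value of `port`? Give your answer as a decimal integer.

`port` follows `duration_ms` (2 bytes), so it starts at byte offset 2 and occupies 2 bytes.
Bytes at offsets 2..3: 31 A2.
Little-endian: lowest address holds the least-significant byte.
Reassemble most-significant byte first: A2 31 → 0xA231.
0xA231 = 41521.

41521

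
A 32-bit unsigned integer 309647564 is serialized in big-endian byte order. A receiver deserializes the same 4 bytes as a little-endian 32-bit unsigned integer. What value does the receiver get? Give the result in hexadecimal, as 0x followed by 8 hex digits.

0xCCD87412

309647564 in 32-bit hexadecimal is 0x1274D8CC.
Stored big-endian, the bytes at ascending addresses are 12 74 D8 CC.
Read back as little-endian, the first byte is least significant, giving 0xCCD87412.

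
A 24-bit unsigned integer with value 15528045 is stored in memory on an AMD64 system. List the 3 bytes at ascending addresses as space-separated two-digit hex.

6D F0 EC

15528045 in hexadecimal, padded to 24 bits, is 0xECF06D.
Split into bytes (most-significant first): EC F0 6D.
In little-endian order the low byte comes first in memory.
So at ascending addresses the bytes are 6D F0 EC.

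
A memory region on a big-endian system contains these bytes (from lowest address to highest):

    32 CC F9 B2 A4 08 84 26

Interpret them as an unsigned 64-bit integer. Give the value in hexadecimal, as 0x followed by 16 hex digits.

Big-endian stores the most-significant byte at the lowest address.
The bytes are already most-significant first: 0x32CCF9B2A4088426.

0x32CCF9B2A4088426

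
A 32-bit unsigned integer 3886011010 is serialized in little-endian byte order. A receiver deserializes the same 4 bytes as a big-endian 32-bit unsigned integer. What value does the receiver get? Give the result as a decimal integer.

3886011010 in 32-bit hexadecimal is 0xE79FD282.
Stored little-endian, the bytes at ascending addresses are 82 D2 9F E7.
Read back as big-endian, the last byte is least significant, giving 0x82D29FE7.
0x82D29FE7 = 2194841575.

2194841575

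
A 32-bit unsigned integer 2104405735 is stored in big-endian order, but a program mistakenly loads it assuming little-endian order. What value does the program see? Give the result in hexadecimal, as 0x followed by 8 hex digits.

0xE7AE6E7D

2104405735 in 32-bit hexadecimal is 0x7D6EAEE7.
Stored big-endian, the bytes at ascending addresses are 7D 6E AE E7.
Read back as little-endian, the first byte is least significant, giving 0xE7AE6E7D.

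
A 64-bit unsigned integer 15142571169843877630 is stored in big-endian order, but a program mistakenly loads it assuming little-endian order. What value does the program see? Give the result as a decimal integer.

18345022808082884050

15142571169843877630 in 64-bit hexadecimal is 0xD22538400C9D96FE.
Stored big-endian, the bytes at ascending addresses are D2 25 38 40 0C 9D 96 FE.
Read back as little-endian, the first byte is least significant, giving 0xFE969D0C403825D2.
0xFE969D0C403825D2 = 18345022808082884050.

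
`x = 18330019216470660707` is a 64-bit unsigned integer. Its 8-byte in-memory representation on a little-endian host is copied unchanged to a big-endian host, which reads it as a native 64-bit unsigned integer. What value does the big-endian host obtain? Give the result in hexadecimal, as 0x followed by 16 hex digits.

0x6356D15B5C4F61FE

18330019216470660707 in 64-bit hexadecimal is 0xFE614F5C5BD15663.
Stored little-endian, the bytes at ascending addresses are 63 56 D1 5B 5C 4F 61 FE.
Read back as big-endian, the last byte is least significant, giving 0x6356D15B5C4F61FE.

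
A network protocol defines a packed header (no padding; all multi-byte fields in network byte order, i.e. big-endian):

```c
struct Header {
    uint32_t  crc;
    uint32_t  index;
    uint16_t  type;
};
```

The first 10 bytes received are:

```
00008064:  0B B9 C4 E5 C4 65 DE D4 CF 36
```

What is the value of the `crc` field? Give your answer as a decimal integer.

`crc` is the first field, at byte offset 0, occupying 4 bytes.
Bytes at offsets 0..3: 0B B9 C4 E5.
Big-endian stores the most-significant byte at the lowest address.
The bytes are already most-significant first: 0x0BB9C4E5.
0x0BB9C4E5 = 196723941.

196723941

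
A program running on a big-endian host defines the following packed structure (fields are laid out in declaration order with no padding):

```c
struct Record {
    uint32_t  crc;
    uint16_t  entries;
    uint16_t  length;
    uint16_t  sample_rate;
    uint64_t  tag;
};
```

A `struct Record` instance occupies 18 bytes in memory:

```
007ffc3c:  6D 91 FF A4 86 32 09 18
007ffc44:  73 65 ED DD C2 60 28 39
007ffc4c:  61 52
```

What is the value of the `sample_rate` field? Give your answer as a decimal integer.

29541

`sample_rate` follows `crc` (4 B), `entries` (2 B), `length` (2 B), so it starts at offset 4 + 2 + 2 = 8 and occupies 2 bytes.
Bytes at offsets 8..9: 73 65.
Big-endian stores the most-significant byte at the lowest address.
The bytes are already most-significant first: 0x7365.
0x7365 = 29541.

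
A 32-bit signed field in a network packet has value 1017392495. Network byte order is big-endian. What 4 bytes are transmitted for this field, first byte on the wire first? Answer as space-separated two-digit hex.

1017392495 in hexadecimal, padded to 32 bits, is 0x3CA42D6F.
Split into bytes (most-significant first): 3C A4 2D 6F.
Big-endian stores the most-significant byte at the lowest address.
So the memory order matches the most-significant-first order: 3C A4 2D 6F.

3C A4 2D 6F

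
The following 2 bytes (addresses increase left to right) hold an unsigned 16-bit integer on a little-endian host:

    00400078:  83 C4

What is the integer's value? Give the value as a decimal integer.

50307

In little-endian order the low byte comes first in memory.
Reassemble most-significant byte first: C4 83 → 0xC483.
0xC483 = 50307.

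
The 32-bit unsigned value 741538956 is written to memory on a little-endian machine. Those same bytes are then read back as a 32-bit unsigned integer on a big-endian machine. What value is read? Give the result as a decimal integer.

741538956 in 32-bit hexadecimal is 0x2C32FC8C.
Stored little-endian, the bytes at ascending addresses are 8C FC 32 2C.
Read back as big-endian, the last byte is least significant, giving 0x8CFC322C.
0x8CFC322C = 2365338156.

2365338156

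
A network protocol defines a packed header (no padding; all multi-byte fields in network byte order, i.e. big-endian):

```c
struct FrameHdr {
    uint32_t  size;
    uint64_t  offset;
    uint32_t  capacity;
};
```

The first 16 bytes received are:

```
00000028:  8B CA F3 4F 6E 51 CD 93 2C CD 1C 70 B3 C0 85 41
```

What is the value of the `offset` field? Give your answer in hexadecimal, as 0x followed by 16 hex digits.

0x6E51CD932CCD1C70

`offset` follows `size` (4 bytes), so it starts at byte offset 4 and occupies 8 bytes.
Bytes at offsets 4..11: 6E 51 CD 93 2C CD 1C 70.
In big-endian order the high byte comes first in memory.
The bytes are already most-significant first: 0x6E51CD932CCD1C70.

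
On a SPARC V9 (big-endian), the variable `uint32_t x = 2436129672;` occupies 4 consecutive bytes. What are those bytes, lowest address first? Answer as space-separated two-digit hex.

91 34 63 88

2436129672 in hexadecimal, padded to 32 bits, is 0x91346388.
Split into bytes (most-significant first): 91 34 63 88.
Big-endian stores the most-significant byte at the lowest address.
So the memory order matches the most-significant-first order: 91 34 63 88.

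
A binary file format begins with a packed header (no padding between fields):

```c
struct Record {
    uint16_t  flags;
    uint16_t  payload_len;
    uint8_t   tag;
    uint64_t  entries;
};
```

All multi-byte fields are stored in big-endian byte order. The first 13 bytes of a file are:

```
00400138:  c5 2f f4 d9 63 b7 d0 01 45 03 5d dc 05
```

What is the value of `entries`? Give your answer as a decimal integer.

`entries` follows `flags` (2 B), `payload_len` (2 B), `tag` (1 B), so it starts at offset 2 + 2 + 1 = 5 and occupies 8 bytes.
Bytes at offsets 5..12: B7 D0 01 45 03 5D DC 05.
Big-endian stores the most-significant byte at the lowest address.
The bytes are already most-significant first: 0xB7D00145035DDC05.
0xB7D00145035DDC05 = 13245087900017482757.

13245087900017482757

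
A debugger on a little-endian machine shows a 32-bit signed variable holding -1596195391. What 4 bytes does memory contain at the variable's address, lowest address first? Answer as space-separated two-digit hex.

C1 FD DB A0

Two's complement of -1596195391 in 32 bits: 1596195391 = 0x5F24023F; invert → 0xA0DBFDC0; add 1 → 0xA0DBFDC1.
Split into bytes (most-significant first): A0 DB FD C1.
In little-endian order the low byte comes first in memory.
So at ascending addresses the bytes are C1 FD DB A0.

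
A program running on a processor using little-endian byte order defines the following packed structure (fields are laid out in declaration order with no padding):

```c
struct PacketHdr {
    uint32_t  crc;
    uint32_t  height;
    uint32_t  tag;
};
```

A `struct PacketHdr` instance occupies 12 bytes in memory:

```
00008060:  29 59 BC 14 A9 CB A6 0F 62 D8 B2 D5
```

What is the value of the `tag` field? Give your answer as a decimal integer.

3585267810

`tag` follows `crc` (4 B), `height` (4 B), so it starts at offset 4 + 4 = 8 and occupies 4 bytes.
Bytes at offsets 8..11: 62 D8 B2 D5.
Little-endian stores the least-significant byte at the lowest address.
Reassemble most-significant byte first: D5 B2 D8 62 → 0xD5B2D862.
0xD5B2D862 = 3585267810.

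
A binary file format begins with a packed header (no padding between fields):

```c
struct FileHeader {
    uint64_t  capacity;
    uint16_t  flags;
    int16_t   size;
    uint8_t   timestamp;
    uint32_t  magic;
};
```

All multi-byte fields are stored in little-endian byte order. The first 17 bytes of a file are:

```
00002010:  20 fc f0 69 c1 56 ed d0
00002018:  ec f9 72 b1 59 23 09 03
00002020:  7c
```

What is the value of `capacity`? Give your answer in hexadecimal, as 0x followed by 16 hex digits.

`capacity` is the first field, at byte offset 0, occupying 8 bytes.
Bytes at offsets 0..7: 20 FC F0 69 C1 56 ED D0.
In little-endian order the low byte comes first in memory.
Reassemble most-significant byte first: D0 ED 56 C1 69 F0 FC 20 → 0xD0ED56C169F0FC20.

0xD0ED56C169F0FC20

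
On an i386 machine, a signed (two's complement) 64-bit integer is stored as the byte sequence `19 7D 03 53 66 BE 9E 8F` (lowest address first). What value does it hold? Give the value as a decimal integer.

-8097825733276893927

Little-endian: lowest address holds the least-significant byte.
Reassemble most-significant byte first: 8F 9E BE 66 53 03 7D 19 → 0x8F9EBE6653037D19.
Top bit is set, so as a signed 64-bit value this is 0x8F9EBE6653037D19 − 2^64 = -8097825733276893927.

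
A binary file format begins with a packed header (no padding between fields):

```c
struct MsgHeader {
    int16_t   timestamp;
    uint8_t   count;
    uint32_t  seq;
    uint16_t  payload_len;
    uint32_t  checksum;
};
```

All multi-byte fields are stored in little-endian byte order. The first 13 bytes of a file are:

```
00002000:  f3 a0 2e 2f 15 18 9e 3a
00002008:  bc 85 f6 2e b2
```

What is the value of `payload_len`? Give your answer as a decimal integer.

48186

`payload_len` follows `timestamp` (2 B), `count` (1 B), `seq` (4 B), so it starts at offset 2 + 1 + 4 = 7 and occupies 2 bytes.
Bytes at offsets 7..8: 3A BC.
Little-endian: lowest address holds the least-significant byte.
Reassemble most-significant byte first: BC 3A → 0xBC3A.
0xBC3A = 48186.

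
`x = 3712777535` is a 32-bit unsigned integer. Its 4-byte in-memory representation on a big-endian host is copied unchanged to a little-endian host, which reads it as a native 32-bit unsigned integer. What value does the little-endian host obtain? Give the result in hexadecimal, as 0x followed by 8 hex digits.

3712777535 in 32-bit hexadecimal is 0xDD4C7D3F.
Stored big-endian, the bytes at ascending addresses are DD 4C 7D 3F.
Read back as little-endian, the first byte is least significant, giving 0x3F7D4CDD.

0x3F7D4CDD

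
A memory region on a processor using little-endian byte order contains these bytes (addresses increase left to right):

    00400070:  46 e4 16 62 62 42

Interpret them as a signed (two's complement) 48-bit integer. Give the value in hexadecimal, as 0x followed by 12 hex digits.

0x42626216E446

Little-endian: lowest address holds the least-significant byte.
Reassemble most-significant byte first: 42 62 62 16 E4 46 → 0x42626216E446.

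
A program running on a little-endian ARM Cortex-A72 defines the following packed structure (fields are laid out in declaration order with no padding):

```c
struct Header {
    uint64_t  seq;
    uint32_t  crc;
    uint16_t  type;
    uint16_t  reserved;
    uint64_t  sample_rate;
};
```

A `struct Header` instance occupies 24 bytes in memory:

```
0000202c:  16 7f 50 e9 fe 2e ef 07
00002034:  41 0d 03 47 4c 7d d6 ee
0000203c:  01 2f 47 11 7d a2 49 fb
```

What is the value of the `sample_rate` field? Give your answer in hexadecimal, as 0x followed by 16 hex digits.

0xFB49A27D11472F01

`sample_rate` follows `seq` (8 B), `crc` (4 B), `type` (2 B), `reserved` (2 B), so it starts at offset 8 + 4 + 2 + 2 = 16 and occupies 8 bytes.
Bytes at offsets 16..23: 01 2F 47 11 7D A2 49 FB.
In little-endian order the low byte comes first in memory.
Reassemble most-significant byte first: FB 49 A2 7D 11 47 2F 01 → 0xFB49A27D11472F01.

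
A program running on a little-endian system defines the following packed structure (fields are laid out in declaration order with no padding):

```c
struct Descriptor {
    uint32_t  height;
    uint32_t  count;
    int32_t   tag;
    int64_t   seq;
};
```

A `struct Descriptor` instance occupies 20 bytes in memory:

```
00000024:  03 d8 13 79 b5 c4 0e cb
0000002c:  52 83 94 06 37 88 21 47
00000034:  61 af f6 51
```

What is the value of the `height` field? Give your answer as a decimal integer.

2031343619

`height` is the first field, at byte offset 0, occupying 4 bytes.
Bytes at offsets 0..3: 03 D8 13 79.
Little-endian: lowest address holds the least-significant byte.
Reassemble most-significant byte first: 79 13 D8 03 → 0x7913D803.
0x7913D803 = 2031343619.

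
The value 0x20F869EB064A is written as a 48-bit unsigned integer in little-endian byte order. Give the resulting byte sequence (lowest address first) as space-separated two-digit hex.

Split into bytes (most-significant first): 20 F8 69 EB 06 4A.
Little-endian stores the least-significant byte at the lowest address.
So at ascending addresses the bytes are 4A 06 EB 69 F8 20.

4A 06 EB 69 F8 20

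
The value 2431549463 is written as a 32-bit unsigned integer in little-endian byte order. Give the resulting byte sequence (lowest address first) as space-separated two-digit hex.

2431549463 in hexadecimal, padded to 32 bits, is 0x90EE8017.
Split into bytes (most-significant first): 90 EE 80 17.
Little-endian: lowest address holds the least-significant byte.
So at ascending addresses the bytes are 17 80 EE 90.

17 80 EE 90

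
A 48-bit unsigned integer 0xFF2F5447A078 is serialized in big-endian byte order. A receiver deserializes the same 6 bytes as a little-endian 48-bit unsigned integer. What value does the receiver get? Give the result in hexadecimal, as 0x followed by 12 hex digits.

Stored big-endian, the bytes at ascending addresses are FF 2F 54 47 A0 78.
Read back as little-endian, the first byte is least significant, giving 0x78A047542FFF.

0x78A047542FFF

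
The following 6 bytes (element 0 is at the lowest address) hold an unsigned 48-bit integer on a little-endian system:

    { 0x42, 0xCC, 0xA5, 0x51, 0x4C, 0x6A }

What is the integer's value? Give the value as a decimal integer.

116876019878978

Little-endian stores the least-significant byte at the lowest address.
Reassemble most-significant byte first: 6A 4C 51 A5 CC 42 → 0x6A4C51A5CC42.
0x6A4C51A5CC42 = 116876019878978.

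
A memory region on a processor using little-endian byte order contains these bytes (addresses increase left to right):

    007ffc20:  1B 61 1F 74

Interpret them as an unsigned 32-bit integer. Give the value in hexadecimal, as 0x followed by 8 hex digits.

0x741F611B

Little-endian stores the least-significant byte at the lowest address.
Reassemble most-significant byte first: 74 1F 61 1B → 0x741F611B.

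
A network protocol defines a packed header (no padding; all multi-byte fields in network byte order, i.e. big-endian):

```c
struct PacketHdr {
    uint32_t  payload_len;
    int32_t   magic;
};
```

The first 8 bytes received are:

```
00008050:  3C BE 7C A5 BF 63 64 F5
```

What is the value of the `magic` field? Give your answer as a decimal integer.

`magic` follows `payload_len` (4 bytes), so it starts at byte offset 4 and occupies 4 bytes.
Bytes at offsets 4..7: BF 63 64 F5.
In big-endian order the high byte comes first in memory.
The bytes are already most-significant first: 0xBF6364F5.
Top bit is set, so as a signed 32-bit value this is 0xBF6364F5 − 2^32 = -1084005131.

-1084005131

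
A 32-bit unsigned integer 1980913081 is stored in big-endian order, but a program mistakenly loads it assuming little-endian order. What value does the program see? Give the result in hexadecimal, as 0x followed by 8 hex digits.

1980913081 in 32-bit hexadecimal is 0x761255B9.
Stored big-endian, the bytes at ascending addresses are 76 12 55 B9.
Read back as little-endian, the first byte is least significant, giving 0xB9551276.

0xB9551276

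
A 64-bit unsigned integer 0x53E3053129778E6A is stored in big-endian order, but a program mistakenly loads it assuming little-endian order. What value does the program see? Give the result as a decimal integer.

Stored big-endian, the bytes at ascending addresses are 53 E3 05 31 29 77 8E 6A.
Read back as little-endian, the first byte is least significant, giving 0x6A8E77293105E353.
0x6A8E77293105E353 = 7678205433513108307.

7678205433513108307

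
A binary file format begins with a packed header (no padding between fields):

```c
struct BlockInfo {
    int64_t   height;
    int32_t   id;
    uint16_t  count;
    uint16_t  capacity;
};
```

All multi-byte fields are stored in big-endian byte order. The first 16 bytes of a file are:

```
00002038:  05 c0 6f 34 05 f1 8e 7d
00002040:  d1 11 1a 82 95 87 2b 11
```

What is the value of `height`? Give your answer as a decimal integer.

414453434946784893

`height` is the first field, at byte offset 0, occupying 8 bytes.
Bytes at offsets 0..7: 05 C0 6F 34 05 F1 8E 7D.
In big-endian order the high byte comes first in memory.
The bytes are already most-significant first: 0x05C06F3405F18E7D.
0x05C06F3405F18E7D = 414453434946784893.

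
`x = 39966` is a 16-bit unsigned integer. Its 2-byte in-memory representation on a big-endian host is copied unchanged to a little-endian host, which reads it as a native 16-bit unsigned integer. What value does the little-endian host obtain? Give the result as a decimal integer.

39966 in 16-bit hexadecimal is 0x9C1E.
Stored big-endian, the bytes at ascending addresses are 9C 1E.
Read back as little-endian, the first byte is least significant, giving 0x1E9C.
0x1E9C = 7836.

7836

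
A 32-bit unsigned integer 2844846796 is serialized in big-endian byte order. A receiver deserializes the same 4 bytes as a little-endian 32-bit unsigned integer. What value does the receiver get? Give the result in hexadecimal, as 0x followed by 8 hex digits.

0xCCEA90A9

2844846796 in 32-bit hexadecimal is 0xA990EACC.
Stored big-endian, the bytes at ascending addresses are A9 90 EA CC.
Read back as little-endian, the first byte is least significant, giving 0xCCEA90A9.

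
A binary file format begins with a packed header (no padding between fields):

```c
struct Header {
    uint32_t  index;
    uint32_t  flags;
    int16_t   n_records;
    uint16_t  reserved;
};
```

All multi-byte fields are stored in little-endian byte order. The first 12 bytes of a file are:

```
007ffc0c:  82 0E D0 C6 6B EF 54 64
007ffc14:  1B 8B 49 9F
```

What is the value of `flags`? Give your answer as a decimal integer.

1683287915

`flags` follows `index` (4 bytes), so it starts at byte offset 4 and occupies 4 bytes.
Bytes at offsets 4..7: 6B EF 54 64.
Little-endian stores the least-significant byte at the lowest address.
Reassemble most-significant byte first: 64 54 EF 6B → 0x6454EF6B.
0x6454EF6B = 1683287915.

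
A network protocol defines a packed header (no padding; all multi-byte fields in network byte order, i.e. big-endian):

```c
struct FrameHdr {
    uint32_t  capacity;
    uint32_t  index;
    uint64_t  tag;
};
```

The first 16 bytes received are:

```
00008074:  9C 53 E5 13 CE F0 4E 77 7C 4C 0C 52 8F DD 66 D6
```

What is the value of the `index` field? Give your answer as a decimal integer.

`index` follows `capacity` (4 bytes), so it starts at byte offset 4 and occupies 4 bytes.
Bytes at offsets 4..7: CE F0 4E 77.
In big-endian order the high byte comes first in memory.
The bytes are already most-significant first: 0xCEF04E77.
0xCEF04E77 = 3471855223.

3471855223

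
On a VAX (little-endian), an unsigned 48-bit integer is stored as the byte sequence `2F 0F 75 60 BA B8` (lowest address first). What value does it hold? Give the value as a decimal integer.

Little-endian stores the least-significant byte at the lowest address.
Reassemble most-significant byte first: B8 BA 60 75 0F 2F → 0xB8BA60750F2F.
0xB8BA60750F2F = 203110621712175.

203110621712175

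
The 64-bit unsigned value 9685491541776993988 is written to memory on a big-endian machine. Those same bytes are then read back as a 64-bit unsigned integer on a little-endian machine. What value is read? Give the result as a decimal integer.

9685491541776993988 in 64-bit hexadecimal is 0x8669C73DC6AB0EC4.
Stored big-endian, the bytes at ascending addresses are 86 69 C7 3D C6 AB 0E C4.
Read back as little-endian, the first byte is least significant, giving 0xC40EABC63DC76986.
0xC40EABC63DC76986 = 14127417949036177798.

14127417949036177798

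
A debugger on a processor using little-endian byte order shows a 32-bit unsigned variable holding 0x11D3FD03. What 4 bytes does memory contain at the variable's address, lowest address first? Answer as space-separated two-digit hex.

03 FD D3 11

Split into bytes (most-significant first): 11 D3 FD 03.
In little-endian order the low byte comes first in memory.
So at ascending addresses the bytes are 03 FD D3 11.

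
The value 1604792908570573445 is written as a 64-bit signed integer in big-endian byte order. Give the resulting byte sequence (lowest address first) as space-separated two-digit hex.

1604792908570573445 in hexadecimal, padded to 64 bits, is 0x16455EA5D56A3A85.
Split into bytes (most-significant first): 16 45 5E A5 D5 6A 3A 85.
Big-endian: lowest address holds the most-significant byte.
So the memory order matches the most-significant-first order: 16 45 5E A5 D5 6A 3A 85.

16 45 5E A5 D5 6A 3A 85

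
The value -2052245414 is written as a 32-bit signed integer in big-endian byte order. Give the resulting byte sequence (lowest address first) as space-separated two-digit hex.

85 AD 38 5A

Two's complement of -2052245414 in 32 bits: 2052245414 = 0x7A52C7A6; invert → 0x85AD3859; add 1 → 0x85AD385A.
Split into bytes (most-significant first): 85 AD 38 5A.
Big-endian: lowest address holds the most-significant byte.
So the memory order matches the most-significant-first order: 85 AD 38 5A.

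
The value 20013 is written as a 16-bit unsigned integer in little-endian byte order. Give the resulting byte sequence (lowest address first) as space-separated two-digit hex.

20013 in hexadecimal, padded to 16 bits, is 0x4E2D.
Split into bytes (most-significant first): 4E 2D.
Little-endian stores the least-significant byte at the lowest address.
So at ascending addresses the bytes are 2D 4E.

2D 4E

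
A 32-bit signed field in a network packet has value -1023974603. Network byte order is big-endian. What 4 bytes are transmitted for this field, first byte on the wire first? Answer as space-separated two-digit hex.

C2 F7 63 35

Two's complement of -1023974603 in 32 bits: 1023974603 = 0x3D089CCB; invert → 0xC2F76334; add 1 → 0xC2F76335.
Split into bytes (most-significant first): C2 F7 63 35.
Big-endian: lowest address holds the most-significant byte.
So the memory order matches the most-significant-first order: C2 F7 63 35.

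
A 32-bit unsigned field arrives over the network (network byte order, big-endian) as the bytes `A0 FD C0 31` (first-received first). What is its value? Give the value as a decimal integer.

In big-endian order the high byte comes first in memory.
The bytes are already most-significant first: 0xA0FDC031.
0xA0FDC031 = 2700984369.

2700984369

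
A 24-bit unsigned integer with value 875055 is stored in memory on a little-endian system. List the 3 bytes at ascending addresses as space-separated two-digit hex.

2F 5A 0D

875055 in hexadecimal, padded to 24 bits, is 0x0D5A2F.
Split into bytes (most-significant first): 0D 5A 2F.
Little-endian: lowest address holds the least-significant byte.
So at ascending addresses the bytes are 2F 5A 0D.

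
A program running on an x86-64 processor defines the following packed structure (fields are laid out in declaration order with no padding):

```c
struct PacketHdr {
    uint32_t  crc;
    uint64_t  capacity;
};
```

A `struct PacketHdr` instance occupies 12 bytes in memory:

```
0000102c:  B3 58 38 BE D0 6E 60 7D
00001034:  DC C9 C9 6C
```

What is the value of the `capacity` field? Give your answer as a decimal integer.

7839018575248518864

`capacity` follows `crc` (4 bytes), so it starts at byte offset 4 and occupies 8 bytes.
Bytes at offsets 4..11: D0 6E 60 7D DC C9 C9 6C.
In little-endian order the low byte comes first in memory.
Reassemble most-significant byte first: 6C C9 C9 DC 7D 60 6E D0 → 0x6CC9C9DC7D606ED0.
0x6CC9C9DC7D606ED0 = 7839018575248518864.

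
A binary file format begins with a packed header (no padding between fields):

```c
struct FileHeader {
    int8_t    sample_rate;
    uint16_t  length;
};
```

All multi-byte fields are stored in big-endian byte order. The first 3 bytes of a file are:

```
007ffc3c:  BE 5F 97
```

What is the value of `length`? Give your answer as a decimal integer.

`length` follows `sample_rate` (1 byte), so it starts at byte offset 1 and occupies 2 bytes.
Bytes at offsets 1..2: 5F 97.
Big-endian: lowest address holds the most-significant byte.
The bytes are already most-significant first: 0x5F97.
0x5F97 = 24471.

24471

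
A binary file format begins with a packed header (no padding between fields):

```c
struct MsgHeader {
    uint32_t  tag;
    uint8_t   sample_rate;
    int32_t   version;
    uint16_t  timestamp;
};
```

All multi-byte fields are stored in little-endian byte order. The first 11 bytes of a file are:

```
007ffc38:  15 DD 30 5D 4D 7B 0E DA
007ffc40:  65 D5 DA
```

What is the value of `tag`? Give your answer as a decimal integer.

1563483413

`tag` is the first field, at byte offset 0, occupying 4 bytes.
Bytes at offsets 0..3: 15 DD 30 5D.
Little-endian stores the least-significant byte at the lowest address.
Reassemble most-significant byte first: 5D 30 DD 15 → 0x5D30DD15.
0x5D30DD15 = 1563483413.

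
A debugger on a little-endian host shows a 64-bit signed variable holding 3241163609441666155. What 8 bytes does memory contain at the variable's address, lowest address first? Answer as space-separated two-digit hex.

6B 84 B1 5F 21 ED FA 2C

3241163609441666155 in hexadecimal, padded to 64 bits, is 0x2CFAED215FB1846B.
Split into bytes (most-significant first): 2C FA ED 21 5F B1 84 6B.
Little-endian stores the least-significant byte at the lowest address.
So at ascending addresses the bytes are 6B 84 B1 5F 21 ED FA 2C.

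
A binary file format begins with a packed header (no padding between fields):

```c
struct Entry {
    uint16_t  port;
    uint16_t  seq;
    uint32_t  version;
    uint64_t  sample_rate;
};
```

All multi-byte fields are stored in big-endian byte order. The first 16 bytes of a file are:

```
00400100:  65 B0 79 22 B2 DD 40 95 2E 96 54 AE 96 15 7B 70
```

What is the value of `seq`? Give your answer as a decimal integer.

`seq` follows `port` (2 bytes), so it starts at byte offset 2 and occupies 2 bytes.
Bytes at offsets 2..3: 79 22.
In big-endian order the high byte comes first in memory.
The bytes are already most-significant first: 0x7922.
0x7922 = 31010.

31010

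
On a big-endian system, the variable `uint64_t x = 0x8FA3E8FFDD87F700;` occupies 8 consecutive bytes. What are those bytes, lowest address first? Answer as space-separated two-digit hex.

Split into bytes (most-significant first): 8F A3 E8 FF DD 87 F7 00.
Big-endian: lowest address holds the most-significant byte.
So the memory order matches the most-significant-first order: 8F A3 E8 FF DD 87 F7 00.

8F A3 E8 FF DD 87 F7 00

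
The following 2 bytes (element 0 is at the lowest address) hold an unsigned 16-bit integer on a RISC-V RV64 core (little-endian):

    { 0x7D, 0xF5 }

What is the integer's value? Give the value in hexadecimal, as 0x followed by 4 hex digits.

Little-endian: lowest address holds the least-significant byte.
Reassemble most-significant byte first: F5 7D → 0xF57D.

0xF57D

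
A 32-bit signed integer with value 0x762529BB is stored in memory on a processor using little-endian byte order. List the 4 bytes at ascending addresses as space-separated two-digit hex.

Split into bytes (most-significant first): 76 25 29 BB.
In little-endian order the low byte comes first in memory.
So at ascending addresses the bytes are BB 29 25 76.

BB 29 25 76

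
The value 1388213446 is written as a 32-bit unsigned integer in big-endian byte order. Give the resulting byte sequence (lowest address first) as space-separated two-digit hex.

1388213446 in hexadecimal, padded to 32 bits, is 0x52BE74C6.
Split into bytes (most-significant first): 52 BE 74 C6.
Big-endian stores the most-significant byte at the lowest address.
So the memory order matches the most-significant-first order: 52 BE 74 C6.

52 BE 74 C6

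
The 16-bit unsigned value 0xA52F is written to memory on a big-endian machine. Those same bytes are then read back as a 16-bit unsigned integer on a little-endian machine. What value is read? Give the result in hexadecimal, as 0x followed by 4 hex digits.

Stored big-endian, the bytes at ascending addresses are A5 2F.
Read back as little-endian, the first byte is least significant, giving 0x2FA5.

0x2FA5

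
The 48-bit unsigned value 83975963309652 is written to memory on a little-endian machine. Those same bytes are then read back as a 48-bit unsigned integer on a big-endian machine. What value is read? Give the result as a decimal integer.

83975963309652 in 48-bit hexadecimal is 0x4C602D767654.
Stored little-endian, the bytes at ascending addresses are 54 76 76 2D 60 4C.
Read back as big-endian, the last byte is least significant, giving 0x5476762D604C.
0x5476762D604C = 92867765559372.

92867765559372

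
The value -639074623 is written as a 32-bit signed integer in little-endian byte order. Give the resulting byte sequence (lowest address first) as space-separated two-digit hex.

C1 7E E8 D9

Two's complement of -639074623 in 32 bits: 639074623 = 0x2617813F; invert → 0xD9E87EC0; add 1 → 0xD9E87EC1.
Split into bytes (most-significant first): D9 E8 7E C1.
Little-endian stores the least-significant byte at the lowest address.
So at ascending addresses the bytes are C1 7E E8 D9.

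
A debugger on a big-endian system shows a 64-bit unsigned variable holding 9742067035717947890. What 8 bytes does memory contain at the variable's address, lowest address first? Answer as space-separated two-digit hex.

9742067035717947890 in hexadecimal, padded to 64 bits, is 0x8732C65A7202D1F2.
Split into bytes (most-significant first): 87 32 C6 5A 72 02 D1 F2.
Big-endian: lowest address holds the most-significant byte.
So the memory order matches the most-significant-first order: 87 32 C6 5A 72 02 D1 F2.

87 32 C6 5A 72 02 D1 F2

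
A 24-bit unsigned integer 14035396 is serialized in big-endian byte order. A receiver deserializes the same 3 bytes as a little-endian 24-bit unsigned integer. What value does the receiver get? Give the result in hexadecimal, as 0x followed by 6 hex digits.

0xC429D6

14035396 in 24-bit hexadecimal is 0xD629C4.
Stored big-endian, the bytes at ascending addresses are D6 29 C4.
Read back as little-endian, the first byte is least significant, giving 0xC429D6.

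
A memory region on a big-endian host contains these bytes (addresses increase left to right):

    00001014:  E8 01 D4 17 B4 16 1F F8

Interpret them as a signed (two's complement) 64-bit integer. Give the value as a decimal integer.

-1728867583662874632

Big-endian stores the most-significant byte at the lowest address.
The bytes are already most-significant first: 0xE801D417B4161FF8.
Top bit is set, so as a signed 64-bit value this is 0xE801D417B4161FF8 − 2^64 = -1728867583662874632.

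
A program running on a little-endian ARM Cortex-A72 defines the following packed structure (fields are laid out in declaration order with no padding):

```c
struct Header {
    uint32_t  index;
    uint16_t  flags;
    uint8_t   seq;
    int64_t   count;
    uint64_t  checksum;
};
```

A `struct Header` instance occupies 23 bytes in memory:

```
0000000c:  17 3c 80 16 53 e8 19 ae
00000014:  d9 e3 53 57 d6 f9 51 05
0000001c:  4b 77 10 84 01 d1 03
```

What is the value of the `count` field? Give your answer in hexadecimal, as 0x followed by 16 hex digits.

`count` follows `index` (4 B), `flags` (2 B), `seq` (1 B), so it starts at offset 4 + 2 + 1 = 7 and occupies 8 bytes.
Bytes at offsets 7..14: AE D9 E3 53 57 D6 F9 51.
Little-endian: lowest address holds the least-significant byte.
Reassemble most-significant byte first: 51 F9 D6 57 53 E3 D9 AE → 0x51F9D65753E3D9AE.

0x51F9D65753E3D9AE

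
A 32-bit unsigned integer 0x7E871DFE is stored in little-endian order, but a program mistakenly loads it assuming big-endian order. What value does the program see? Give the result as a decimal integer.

4263348094

Stored little-endian, the bytes at ascending addresses are FE 1D 87 7E.
Read back as big-endian, the last byte is least significant, giving 0xFE1D877E.
0xFE1D877E = 4263348094.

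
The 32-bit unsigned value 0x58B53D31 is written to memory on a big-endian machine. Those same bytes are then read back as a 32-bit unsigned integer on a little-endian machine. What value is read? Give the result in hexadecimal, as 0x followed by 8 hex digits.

0x313DB558

Stored big-endian, the bytes at ascending addresses are 58 B5 3D 31.
Read back as little-endian, the first byte is least significant, giving 0x313DB558.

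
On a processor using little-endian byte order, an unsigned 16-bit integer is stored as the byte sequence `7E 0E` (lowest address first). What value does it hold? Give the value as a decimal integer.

3710

Little-endian stores the least-significant byte at the lowest address.
Reassemble most-significant byte first: 0E 7E → 0x0E7E.
0x0E7E = 3710.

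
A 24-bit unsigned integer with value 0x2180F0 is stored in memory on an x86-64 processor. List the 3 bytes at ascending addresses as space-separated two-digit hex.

Split into bytes (most-significant first): 21 80 F0.
Little-endian stores the least-significant byte at the lowest address.
So at ascending addresses the bytes are F0 80 21.

F0 80 21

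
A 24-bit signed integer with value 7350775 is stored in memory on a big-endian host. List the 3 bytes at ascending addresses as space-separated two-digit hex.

70 29 F7

7350775 in hexadecimal, padded to 24 bits, is 0x7029F7.
Split into bytes (most-significant first): 70 29 F7.
Big-endian stores the most-significant byte at the lowest address.
So the memory order matches the most-significant-first order: 70 29 F7.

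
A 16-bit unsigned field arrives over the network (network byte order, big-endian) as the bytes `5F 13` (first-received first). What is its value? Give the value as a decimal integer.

24339

In big-endian order the high byte comes first in memory.
The bytes are already most-significant first: 0x5F13.
0x5F13 = 24339.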